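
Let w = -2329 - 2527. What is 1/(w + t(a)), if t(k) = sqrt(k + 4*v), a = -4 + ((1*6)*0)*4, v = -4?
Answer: -1214/5895189 - I*sqrt(5)/11790378 ≈ -0.00020593 - 1.8965e-7*I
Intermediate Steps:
a = -4 (a = -4 + (6*0)*4 = -4 + 0*4 = -4 + 0 = -4)
w = -4856
t(k) = sqrt(-16 + k) (t(k) = sqrt(k + 4*(-4)) = sqrt(k - 16) = sqrt(-16 + k))
1/(w + t(a)) = 1/(-4856 + sqrt(-16 - 4)) = 1/(-4856 + sqrt(-20)) = 1/(-4856 + 2*I*sqrt(5))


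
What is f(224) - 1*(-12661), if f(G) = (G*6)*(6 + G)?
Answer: 321781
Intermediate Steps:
f(G) = 6*G*(6 + G) (f(G) = (6*G)*(6 + G) = 6*G*(6 + G))
f(224) - 1*(-12661) = 6*224*(6 + 224) - 1*(-12661) = 6*224*230 + 12661 = 309120 + 12661 = 321781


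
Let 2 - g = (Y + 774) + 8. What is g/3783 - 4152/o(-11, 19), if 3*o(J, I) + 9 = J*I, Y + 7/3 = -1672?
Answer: 70974019/1237041 ≈ 57.374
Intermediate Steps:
Y = -5023/3 (Y = -7/3 - 1672 = -5023/3 ≈ -1674.3)
o(J, I) = -3 + I*J/3 (o(J, I) = -3 + (J*I)/3 = -3 + (I*J)/3 = -3 + I*J/3)
g = 2683/3 (g = 2 - ((-5023/3 + 774) + 8) = 2 - (-2701/3 + 8) = 2 - 1*(-2677/3) = 2 + 2677/3 = 2683/3 ≈ 894.33)
g/3783 - 4152/o(-11, 19) = (2683/3)/3783 - 4152/(-3 + (⅓)*19*(-11)) = (2683/3)*(1/3783) - 4152/(-3 - 209/3) = 2683/11349 - 4152/(-218/3) = 2683/11349 - 4152*(-3/218) = 2683/11349 + 6228/109 = 70974019/1237041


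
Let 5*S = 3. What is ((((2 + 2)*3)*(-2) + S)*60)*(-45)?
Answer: 63180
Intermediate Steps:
S = 3/5 (S = (1/5)*3 = 3/5 ≈ 0.60000)
((((2 + 2)*3)*(-2) + S)*60)*(-45) = ((((2 + 2)*3)*(-2) + 3/5)*60)*(-45) = (((4*3)*(-2) + 3/5)*60)*(-45) = ((12*(-2) + 3/5)*60)*(-45) = ((-24 + 3/5)*60)*(-45) = -117/5*60*(-45) = -1404*(-45) = 63180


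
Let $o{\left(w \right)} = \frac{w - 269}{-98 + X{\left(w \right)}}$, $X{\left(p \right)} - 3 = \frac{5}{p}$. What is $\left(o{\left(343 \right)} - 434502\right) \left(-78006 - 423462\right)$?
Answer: $\frac{591569285549638}{2715} \approx 2.1789 \cdot 10^{11}$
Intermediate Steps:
$X{\left(p \right)} = 3 + \frac{5}{p}$
$o{\left(w \right)} = \frac{-269 + w}{-95 + \frac{5}{w}}$ ($o{\left(w \right)} = \frac{w - 269}{-98 + \left(3 + \frac{5}{w}\right)} = \frac{-269 + w}{-95 + \frac{5}{w}}$)
$\left(o{\left(343 \right)} - 434502\right) \left(-78006 - 423462\right) = \left(\frac{1}{5} \cdot 343 \frac{1}{1 - 6517} \left(-269 + 343\right) - 434502\right) \left(-78006 - 423462\right) = \left(\frac{1}{5} \cdot 343 \frac{1}{1 - 6517} \cdot 74 - 434502\right) \left(-501468\right) = \left(\frac{1}{5} \cdot 343 \frac{1}{-6516} \cdot 74 - 434502\right) \left(-501468\right) = \left(\frac{1}{5} \cdot 343 \left(- \frac{1}{6516}\right) 74 - 434502\right) \left(-501468\right) = \left(- \frac{12691}{16290} - 434502\right) \left(-501468\right) = \left(- \frac{7078050271}{16290}\right) \left(-501468\right) = \frac{591569285549638}{2715}$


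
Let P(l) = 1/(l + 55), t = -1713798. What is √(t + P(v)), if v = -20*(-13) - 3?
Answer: 5*I*√1668279522/156 ≈ 1309.1*I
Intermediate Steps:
v = 257 (v = 260 - 3 = 257)
P(l) = 1/(55 + l)
√(t + P(v)) = √(-1713798 + 1/(55 + 257)) = √(-1713798 + 1/312) = √(-534704975/312) = 5*I*√1668279522/156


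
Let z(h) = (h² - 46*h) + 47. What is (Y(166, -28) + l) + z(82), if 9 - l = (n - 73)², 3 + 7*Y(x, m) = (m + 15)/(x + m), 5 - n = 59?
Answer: -1810759/138 ≈ -13121.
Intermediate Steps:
n = -54 (n = 5 - 1*59 = 5 - 59 = -54)
Y(x, m) = -3/7 + (15 + m)/(7*(m + x)) (Y(x, m) = -3/7 + ((m + 15)/(x + m))/7 = -3/7 + ((15 + m)/(m + x))/7 = -3/7 + (15 + m)/(7*(m + x)))
l = -16120 (l = 9 - (-54 - 73)² = 9 - 1*(-127)² = 9 - 1*16129 = 9 - 16129 = -16120)
z(h) = 47 + h² - 46*h
(Y(166, -28) + l) + z(82) = ((15 - 3*166 - 2*(-28))/(7*(-28 + 166)) - 16120) + (47 + 82² - 46*82) = ((⅐)*(15 - 498 + 56)/138 - 16120) + (47 + 6724 - 3772) = ((⅐)*(1/138)*(-427) - 16120) + 2999 = (-61/138 - 16120) + 2999 = -2224621/138 + 2999 = -1810759/138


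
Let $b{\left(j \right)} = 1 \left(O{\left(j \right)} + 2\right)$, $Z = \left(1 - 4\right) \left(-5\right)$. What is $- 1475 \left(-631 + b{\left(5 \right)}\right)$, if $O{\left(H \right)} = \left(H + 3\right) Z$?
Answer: $750775$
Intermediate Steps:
$Z = 15$ ($Z = \left(-3\right) \left(-5\right) = 15$)
$O{\left(H \right)} = 45 + 15 H$ ($O{\left(H \right)} = \left(H + 3\right) 15 = \left(3 + H\right) 15 = 45 + 15 H$)
$b{\left(j \right)} = 47 + 15 j$ ($b{\left(j \right)} = 1 \left(\left(45 + 15 j\right) + 2\right) = 1 \left(47 + 15 j\right) = 47 + 15 j$)
$- 1475 \left(-631 + b{\left(5 \right)}\right) = - 1475 \left(-631 + \left(47 + 15 \cdot 5\right)\right) = - 1475 \left(-631 + \left(47 + 75\right)\right) = - 1475 \left(-631 + 122\right) = \left(-1475\right) \left(-509\right) = 750775$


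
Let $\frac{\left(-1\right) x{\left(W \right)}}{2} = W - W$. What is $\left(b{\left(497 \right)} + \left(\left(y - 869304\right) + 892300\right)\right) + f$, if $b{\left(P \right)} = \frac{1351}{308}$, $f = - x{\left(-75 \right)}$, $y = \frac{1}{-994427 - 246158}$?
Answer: $\frac{1255493109901}{54585740} \approx 23000.0$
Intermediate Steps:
$x{\left(W \right)} = 0$ ($x{\left(W \right)} = - 2 \left(W - W\right) = \left(-2\right) 0 = 0$)
$y = - \frac{1}{1240585}$ ($y = \frac{1}{-1240585} = - \frac{1}{1240585} \approx -8.0607 \cdot 10^{-7}$)
$f = 0$ ($f = \left(-1\right) 0 = 0$)
$b{\left(P \right)} = \frac{193}{44}$ ($b{\left(P \right)} = 1351 \cdot \frac{1}{308} = \frac{193}{44}$)
$\left(b{\left(497 \right)} + \left(\left(y - 869304\right) + 892300\right)\right) + f = \left(\frac{193}{44} + \left(\left(- \frac{1}{1240585} - 869304\right) + 892300\right)\right) + 0 = \left(\frac{193}{44} + \left(- \frac{1078445502841}{1240585} + 892300\right)\right) + 0 = \left(\frac{193}{44} + \frac{28528492659}{1240585}\right) + 0 = \frac{1255493109901}{54585740} + 0 = \frac{1255493109901}{54585740}$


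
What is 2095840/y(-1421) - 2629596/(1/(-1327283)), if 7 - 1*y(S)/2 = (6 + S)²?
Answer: 3494088719504519852/1001109 ≈ 3.4902e+12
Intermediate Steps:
y(S) = 14 - 2*(6 + S)²
2095840/y(-1421) - 2629596/(1/(-1327283)) = 2095840/(14 - 2*(6 - 1421)²) - 2629596/(1/(-1327283)) = 2095840/(14 - 2*(-1415)²) - 2629596/(-1/1327283) = 2095840/(14 - 2*2002225) - 2629596*(-1327283) = 2095840/(14 - 4004450) + 3490218067668 = 2095840/(-4004436) + 3490218067668 = 2095840*(-1/4004436) + 3490218067668 = -523960/1001109 + 3490218067668 = 3494088719504519852/1001109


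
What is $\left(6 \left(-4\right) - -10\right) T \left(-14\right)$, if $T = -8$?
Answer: $-1568$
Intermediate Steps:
$\left(6 \left(-4\right) - -10\right) T \left(-14\right) = \left(6 \left(-4\right) - -10\right) \left(-8\right) \left(-14\right) = \left(-24 + 10\right) \left(-8\right) \left(-14\right) = \left(-14\right) \left(-8\right) \left(-14\right) = 112 \left(-14\right) = -1568$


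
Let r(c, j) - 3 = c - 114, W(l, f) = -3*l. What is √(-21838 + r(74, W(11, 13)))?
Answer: 25*I*√35 ≈ 147.9*I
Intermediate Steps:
r(c, j) = -111 + c (r(c, j) = 3 + (c - 114) = 3 + (-114 + c) = -111 + c)
√(-21838 + r(74, W(11, 13))) = √(-21838 + (-111 + 74)) = √(-21838 - 37) = √(-21875) = 25*I*√35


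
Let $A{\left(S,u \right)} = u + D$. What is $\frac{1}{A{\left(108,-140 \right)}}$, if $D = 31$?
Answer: $- \frac{1}{109} \approx -0.0091743$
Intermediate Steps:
$A{\left(S,u \right)} = 31 + u$ ($A{\left(S,u \right)} = u + 31 = 31 + u$)
$\frac{1}{A{\left(108,-140 \right)}} = \frac{1}{31 - 140} = \frac{1}{-109} = - \frac{1}{109}$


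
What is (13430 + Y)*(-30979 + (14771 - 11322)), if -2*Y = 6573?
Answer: -279250555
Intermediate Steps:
Y = -6573/2 (Y = -1/2*6573 = -6573/2 ≈ -3286.5)
(13430 + Y)*(-30979 + (14771 - 11322)) = (13430 - 6573/2)*(-30979 + (14771 - 11322)) = 20287*(-30979 + 3449)/2 = (20287/2)*(-27530) = -279250555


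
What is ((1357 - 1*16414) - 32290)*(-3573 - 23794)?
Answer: 1295745349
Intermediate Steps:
((1357 - 1*16414) - 32290)*(-3573 - 23794) = ((1357 - 16414) - 32290)*(-27367) = (-15057 - 32290)*(-27367) = -47347*(-27367) = 1295745349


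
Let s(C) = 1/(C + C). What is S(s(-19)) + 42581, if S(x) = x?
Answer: 1618077/38 ≈ 42581.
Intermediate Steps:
s(C) = 1/(2*C)
S(s(-19)) + 42581 = (1/2)/(-19) + 42581 = (1/2)*(-1/19) + 42581 = -1/38 + 42581 = 1618077/38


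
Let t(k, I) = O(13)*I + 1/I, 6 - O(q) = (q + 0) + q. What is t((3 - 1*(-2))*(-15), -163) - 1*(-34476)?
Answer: 6150967/163 ≈ 37736.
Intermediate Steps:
O(q) = 6 - 2*q (O(q) = 6 - ((q + 0) + q) = 6 - (q + q) = 6 - 2*q)
t(k, I) = 1/I - 20*I (t(k, I) = (6 - 2*13)*I + 1/I = (6 - 26)*I + 1/I = -20*I + 1/I = 1/I - 20*I)
t((3 - 1*(-2))*(-15), -163) - 1*(-34476) = (1/(-163) - 20*(-163)) - 1*(-34476) = (-1/163 + 3260) + 34476 = 531379/163 + 34476 = 6150967/163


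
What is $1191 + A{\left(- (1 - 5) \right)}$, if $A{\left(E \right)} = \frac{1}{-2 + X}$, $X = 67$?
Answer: $\frac{77416}{65} \approx 1191.0$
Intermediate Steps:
$A{\left(E \right)} = \frac{1}{65}$ ($A{\left(E \right)} = \frac{1}{-2 + 67} = \frac{1}{65}$)
$1191 + A{\left(- (1 - 5) \right)} = 1191 + \frac{1}{65} = \frac{77416}{65}$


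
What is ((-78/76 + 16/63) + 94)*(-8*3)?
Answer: -892748/399 ≈ -2237.5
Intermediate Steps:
((-78/76 + 16/63) + 94)*(-8*3) = ((-78*1/76 + 16*(1/63)) + 94)*(-24) = ((-39/38 + 16/63) + 94)*(-24) = (-1849/2394 + 94)*(-24) = (223187/2394)*(-24) = -892748/399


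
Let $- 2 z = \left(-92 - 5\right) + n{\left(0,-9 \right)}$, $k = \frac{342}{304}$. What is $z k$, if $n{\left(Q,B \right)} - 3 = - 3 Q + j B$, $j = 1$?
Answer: $\frac{927}{16} \approx 57.938$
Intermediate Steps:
$n{\left(Q,B \right)} = 3 + B - 3 Q$ ($n{\left(Q,B \right)} = 3 + \left(- 3 Q + 1 B\right) = 3 + \left(- 3 Q + B\right) = 3 + \left(B - 3 Q\right) = 3 + B - 3 Q$)
$k = \frac{9}{8}$ ($k = 342 \cdot \frac{1}{304} = \frac{9}{8} \approx 1.125$)
$z = \frac{103}{2}$ ($z = - \frac{\left(-92 - 5\right) - 6}{2} = - \frac{-97 + \left(3 - 9 + 0\right)}{2} = - \frac{-97 - 6}{2} = \left(- \frac{1}{2}\right) \left(-103\right) = \frac{103}{2} \approx 51.5$)
$z k = \frac{103}{2} \cdot \frac{9}{8} = \frac{927}{16}$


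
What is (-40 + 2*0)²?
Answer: 1600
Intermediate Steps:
(-40 + 2*0)² = (-40 + 0)² = (-40)² = 1600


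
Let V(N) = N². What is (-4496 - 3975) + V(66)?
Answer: -4115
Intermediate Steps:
(-4496 - 3975) + V(66) = (-4496 - 3975) + 66² = -8471 + 4356 = -4115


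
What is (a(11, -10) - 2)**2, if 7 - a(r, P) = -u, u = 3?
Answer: 64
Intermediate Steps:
a(r, P) = 10 (a(r, P) = 7 - (-1)*3 = 7 - 1*(-3) = 7 + 3 = 10)
(a(11, -10) - 2)**2 = (10 - 2)**2 = 8**2 = 64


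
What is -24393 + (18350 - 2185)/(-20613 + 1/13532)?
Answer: -1360856600995/55787023 ≈ -24394.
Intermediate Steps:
-24393 + (18350 - 2185)/(-20613 + 1/13532) = -24393 + 16165/(-20613 + 1/13532) = -24393 + 16165/(-278935115/13532) = -24393 + 16165*(-13532/278935115) = -24393 - 43748956/55787023 = -1360856600995/55787023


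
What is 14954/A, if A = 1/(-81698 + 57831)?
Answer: -356907118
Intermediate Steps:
A = -1/23867 (A = 1/(-23867) = -1/23867 ≈ -4.1899e-5)
14954/A = 14954/(-1/23867) = 14954*(-23867) = -356907118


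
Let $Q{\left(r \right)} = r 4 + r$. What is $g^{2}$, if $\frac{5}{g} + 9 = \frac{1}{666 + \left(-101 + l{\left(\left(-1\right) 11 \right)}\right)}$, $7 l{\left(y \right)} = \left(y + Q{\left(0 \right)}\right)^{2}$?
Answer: $\frac{415344400}{1345202329} \approx 0.30876$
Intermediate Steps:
$Q{\left(r \right)} = 5 r$ ($Q{\left(r \right)} = 4 r + r = 5 r$)
$l{\left(y \right)} = \frac{y^{2}}{7}$ ($l{\left(y \right)} = \frac{\left(y + 5 \cdot 0\right)^{2}}{7} = \frac{\left(y + 0\right)^{2}}{7} = \frac{y^{2}}{7}$)
$g = - \frac{20380}{36677}$ ($g = \frac{5}{-9 + \frac{1}{666 - \left(101 - \frac{\left(\left(-1\right) 11\right)^{2}}{7}\right)}} = \frac{5}{-9 + \frac{1}{666 - \left(101 - \frac{\left(-11\right)^{2}}{7}\right)}} = \frac{5}{-9 + \frac{1}{666 + \left(-101 + \frac{1}{7} \cdot 121\right)}} = \frac{5}{-9 + \frac{1}{666 + \left(-101 + \frac{121}{7}\right)}} = \frac{5}{-9 + \frac{1}{666 - \frac{586}{7}}} = \frac{5}{-9 + \frac{1}{\frac{4076}{7}}} = \frac{5}{-9 + \frac{7}{4076}} = \frac{5}{- \frac{36677}{4076}} = 5 \left(- \frac{4076}{36677}\right) = - \frac{20380}{36677} \approx -0.55566$)
$g^{2} = \left(- \frac{20380}{36677}\right)^{2} = \frac{415344400}{1345202329}$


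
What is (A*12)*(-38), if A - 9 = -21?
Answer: 5472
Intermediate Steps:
A = -12 (A = 9 - 21 = -12)
(A*12)*(-38) = -12*12*(-38) = -144*(-38) = 5472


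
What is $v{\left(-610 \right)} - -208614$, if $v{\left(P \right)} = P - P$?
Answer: $208614$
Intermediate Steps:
$v{\left(P \right)} = 0$
$v{\left(-610 \right)} - -208614 = 0 - -208614 = 0 + 208614 = 208614$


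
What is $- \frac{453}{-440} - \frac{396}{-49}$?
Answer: $\frac{196437}{21560} \approx 9.1112$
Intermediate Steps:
$- \frac{453}{-440} - \frac{396}{-49} = \left(-453\right) \left(- \frac{1}{440}\right) - - \frac{396}{49} = \frac{453}{440} + \frac{396}{49} = \frac{196437}{21560}$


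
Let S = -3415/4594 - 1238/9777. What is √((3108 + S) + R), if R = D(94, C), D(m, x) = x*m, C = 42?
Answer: √14233058476028056938/44915538 ≈ 83.995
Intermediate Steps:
S = -39075827/44915538 (S = -3415*1/4594 - 1238*1/9777 = -3415/4594 - 1238/9777 = -39075827/44915538 ≈ -0.86998)
D(m, x) = m*x
R = 3948 (R = 94*42 = 3948)
√((3108 + S) + R) = √((3108 - 39075827/44915538) + 3948) = √(139558416277/44915538 + 3948) = √(316884960301/44915538) = √14233058476028056938/44915538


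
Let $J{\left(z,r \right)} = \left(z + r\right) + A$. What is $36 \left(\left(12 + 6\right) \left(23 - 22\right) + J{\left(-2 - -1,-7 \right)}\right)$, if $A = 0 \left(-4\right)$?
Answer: $360$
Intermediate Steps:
$A = 0$
$J{\left(z,r \right)} = r + z$ ($J{\left(z,r \right)} = \left(z + r\right) + 0 = \left(r + z\right) + 0 = r + z$)
$36 \left(\left(12 + 6\right) \left(23 - 22\right) + J{\left(-2 - -1,-7 \right)}\right) = 36 \left(\left(12 + 6\right) \left(23 - 22\right) - 8\right) = 36 \left(18 \cdot 1 + \left(-7 + \left(-2 + 1\right)\right)\right) = 36 \left(18 - 8\right) = 36 \cdot 10 = 360$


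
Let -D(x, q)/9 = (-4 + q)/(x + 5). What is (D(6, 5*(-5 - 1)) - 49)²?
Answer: 54289/121 ≈ 448.67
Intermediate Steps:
D(x, q) = -9*(-4 + q)/(5 + x) (D(x, q) = -9*(-4 + q)/(x + 5) = -9*(-4 + q)/(5 + x))
(D(6, 5*(-5 - 1)) - 49)² = (9*(4 - 5*(-5 - 1))/(5 + 6) - 49)² = (9*(4 - 5*(-6))/11 - 49)² = (9*(1/11)*(4 - 1*(-30)) - 49)² = (9*(1/11)*(4 + 30) - 49)² = (9*(1/11)*34 - 49)² = (306/11 - 49)² = (-233/11)² = 54289/121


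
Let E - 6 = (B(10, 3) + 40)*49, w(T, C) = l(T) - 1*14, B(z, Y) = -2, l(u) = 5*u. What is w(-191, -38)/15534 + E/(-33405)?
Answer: -2273591/19219010 ≈ -0.11830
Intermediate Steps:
w(T, C) = -14 + 5*T (w(T, C) = 5*T - 1*14 = 5*T - 14 = -14 + 5*T)
E = 1868 (E = 6 + (-2 + 40)*49 = 6 + 38*49 = 6 + 1862 = 1868)
w(-191, -38)/15534 + E/(-33405) = (-14 + 5*(-191))/15534 + 1868/(-33405) = (-14 - 955)*(1/15534) + 1868*(-1/33405) = -969*1/15534 - 1868/33405 = -323/5178 - 1868/33405 = -2273591/19219010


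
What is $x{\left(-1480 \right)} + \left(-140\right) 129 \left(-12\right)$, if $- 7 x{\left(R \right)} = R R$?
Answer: $- \frac{673360}{7} \approx -96194.0$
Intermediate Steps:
$x{\left(R \right)} = - \frac{R^{2}}{7}$ ($x{\left(R \right)} = - \frac{R R}{7} = - \frac{R^{2}}{7}$)
$x{\left(-1480 \right)} + \left(-140\right) 129 \left(-12\right) = - \frac{\left(-1480\right)^{2}}{7} + \left(-140\right) 129 \left(-12\right) = \left(- \frac{1}{7}\right) 2190400 - -216720 = - \frac{2190400}{7} + 216720 = - \frac{673360}{7}$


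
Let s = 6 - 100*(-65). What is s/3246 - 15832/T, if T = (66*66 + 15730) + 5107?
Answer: 56257493/40888239 ≈ 1.3759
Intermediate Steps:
T = 25193 (T = (4356 + 15730) + 5107 = 20086 + 5107 = 25193)
s = 6506 (s = 6 + 6500 = 6506)
s/3246 - 15832/T = 6506/3246 - 15832/25193 = 6506*(1/3246) - 15832*1/25193 = 3253/1623 - 15832/25193 = 56257493/40888239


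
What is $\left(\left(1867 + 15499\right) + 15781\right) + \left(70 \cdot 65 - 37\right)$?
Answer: $37660$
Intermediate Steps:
$\left(\left(1867 + 15499\right) + 15781\right) + \left(70 \cdot 65 - 37\right) = \left(17366 + 15781\right) + \left(4550 - 37\right) = 33147 + 4513 = 37660$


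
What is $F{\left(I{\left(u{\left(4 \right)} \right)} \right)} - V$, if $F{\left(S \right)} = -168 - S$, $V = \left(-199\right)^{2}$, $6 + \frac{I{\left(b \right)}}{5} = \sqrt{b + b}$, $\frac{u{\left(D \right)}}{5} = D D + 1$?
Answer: $-39739 - 5 \sqrt{170} \approx -39804.0$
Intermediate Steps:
$u{\left(D \right)} = 5 + 5 D^{2}$ ($u{\left(D \right)} = 5 \left(D D + 1\right) = 5 \left(D^{2} + 1\right) = 5 \left(1 + D^{2}\right) = 5 + 5 D^{2}$)
$I{\left(b \right)} = -30 + 5 \sqrt{2} \sqrt{b}$ ($I{\left(b \right)} = -30 + 5 \sqrt{b + b} = -30 + 5 \sqrt{2 b} = -30 + 5 \sqrt{2} \sqrt{b}$)
$V = 39601$
$F{\left(I{\left(u{\left(4 \right)} \right)} \right)} - V = \left(-168 - \left(-30 + 5 \sqrt{2} \sqrt{5 + 5 \cdot 4^{2}}\right)\right) - 39601 = \left(-168 - \left(-30 + 5 \sqrt{2} \sqrt{5 + 5 \cdot 16}\right)\right) - 39601 = \left(-168 - \left(-30 + 5 \sqrt{2} \sqrt{5 + 80}\right)\right) - 39601 = \left(-168 - \left(-30 + 5 \sqrt{2} \sqrt{85}\right)\right) - 39601 = \left(-168 - \left(-30 + 5 \sqrt{170}\right)\right) - 39601 = \left(-168 + \left(30 - 5 \sqrt{170}\right)\right) - 39601 = \left(-138 - 5 \sqrt{170}\right) - 39601 = -39739 - 5 \sqrt{170}$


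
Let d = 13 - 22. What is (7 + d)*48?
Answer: -96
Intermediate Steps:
d = -9
(7 + d)*48 = (7 - 9)*48 = -2*48 = -96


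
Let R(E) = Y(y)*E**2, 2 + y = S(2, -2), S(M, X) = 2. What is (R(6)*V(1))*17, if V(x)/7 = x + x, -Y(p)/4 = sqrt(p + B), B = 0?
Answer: 0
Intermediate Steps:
y = 0 (y = -2 + 2 = 0)
Y(p) = -4*sqrt(p) (Y(p) = -4*sqrt(p + 0) = -4*sqrt(p))
V(x) = 14*x (V(x) = 7*(x + x) = 7*(2*x) = 14*x)
R(E) = 0 (R(E) = (-4*sqrt(0))*E**2 = (-4*0)*E**2 = 0*E**2 = 0)
(R(6)*V(1))*17 = (0*(14*1))*17 = (0*14)*17 = 0*17 = 0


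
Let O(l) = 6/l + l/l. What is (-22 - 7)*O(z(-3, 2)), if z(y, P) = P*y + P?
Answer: 29/2 ≈ 14.500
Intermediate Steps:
z(y, P) = P + P*y
O(l) = 1 + 6/l (O(l) = 6/l + 1 = 1 + 6/l)
(-22 - 7)*O(z(-3, 2)) = (-22 - 7)*((6 + 2*(1 - 3))/((2*(1 - 3)))) = -29*(6 + 2*(-2))/(2*(-2)) = -29*(6 - 4)/(-4) = -(-29)*2/4 = -29*(-1/2) = 29/2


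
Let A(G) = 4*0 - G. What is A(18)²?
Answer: 324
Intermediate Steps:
A(G) = -G (A(G) = 0 - G = -G)
A(18)² = (-1*18)² = (-18)² = 324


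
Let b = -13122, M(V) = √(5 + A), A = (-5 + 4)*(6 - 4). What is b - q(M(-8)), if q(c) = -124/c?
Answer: -13122 + 124*√3/3 ≈ -13050.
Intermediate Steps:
A = -2 (A = -1*2 = -2)
M(V) = √3 (M(V) = √(5 - 2) = √3)
b - q(M(-8)) = -13122 - (-124)/(√3) = -13122 - (-124)*√3/3 = -13122 + 124*√3/3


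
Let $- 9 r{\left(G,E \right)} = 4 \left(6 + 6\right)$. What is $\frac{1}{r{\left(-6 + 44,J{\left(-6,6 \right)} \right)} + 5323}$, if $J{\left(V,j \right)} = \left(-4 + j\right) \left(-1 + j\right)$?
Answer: $\frac{3}{15953} \approx 0.00018805$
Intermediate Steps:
$J{\left(V,j \right)} = \left(-1 + j\right) \left(-4 + j\right)$
$r{\left(G,E \right)} = - \frac{16}{3}$ ($r{\left(G,E \right)} = - \frac{4 \left(6 + 6\right)}{9} = - \frac{4 \cdot 12}{9} = \left(- \frac{1}{9}\right) 48 = - \frac{16}{3}$)
$\frac{1}{r{\left(-6 + 44,J{\left(-6,6 \right)} \right)} + 5323} = \frac{1}{- \frac{16}{3} + 5323} = \frac{1}{\frac{15953}{3}} = \frac{3}{15953}$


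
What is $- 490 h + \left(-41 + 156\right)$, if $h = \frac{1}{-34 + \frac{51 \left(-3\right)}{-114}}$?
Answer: $\frac{161335}{1241} \approx 130.0$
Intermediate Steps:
$h = - \frac{38}{1241}$ ($h = \frac{1}{-34 - - \frac{51}{38}} = \frac{1}{-34 + \frac{51}{38}} = \frac{1}{- \frac{1241}{38}} = - \frac{38}{1241} \approx -0.03062$)
$- 490 h + \left(-41 + 156\right) = \left(-490\right) \left(- \frac{38}{1241}\right) + \left(-41 + 156\right) = \frac{18620}{1241} + 115 = \frac{161335}{1241}$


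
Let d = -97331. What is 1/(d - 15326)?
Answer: -1/112657 ≈ -8.8765e-6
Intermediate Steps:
1/(d - 15326) = 1/(-97331 - 15326) = 1/(-112657) = -1/112657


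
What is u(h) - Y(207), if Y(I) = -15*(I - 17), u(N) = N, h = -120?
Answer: 2730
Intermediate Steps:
Y(I) = 255 - 15*I (Y(I) = -15*(-17 + I) = 255 - 15*I)
u(h) - Y(207) = -120 - (255 - 15*207) = -120 - (255 - 3105) = -120 - 1*(-2850) = -120 + 2850 = 2730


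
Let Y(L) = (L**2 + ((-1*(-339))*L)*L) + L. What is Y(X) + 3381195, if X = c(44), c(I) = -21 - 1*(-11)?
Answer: 3415185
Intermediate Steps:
c(I) = -10 (c(I) = -21 + 11 = -10)
X = -10
Y(L) = L + 340*L**2 (Y(L) = (L**2 + (339*L)*L) + L = (L**2 + 339*L**2) + L = 340*L**2 + L = L + 340*L**2)
Y(X) + 3381195 = -10*(1 + 340*(-10)) + 3381195 = -10*(1 - 3400) + 3381195 = -10*(-3399) + 3381195 = 33990 + 3381195 = 3415185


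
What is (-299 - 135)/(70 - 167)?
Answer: 434/97 ≈ 4.4742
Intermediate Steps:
(-299 - 135)/(70 - 167) = -434/(-97) = -434*(-1/97) = 434/97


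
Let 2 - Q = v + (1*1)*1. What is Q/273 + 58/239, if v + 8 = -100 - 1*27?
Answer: 48338/65247 ≈ 0.74085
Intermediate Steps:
v = -135 (v = -8 + (-100 - 1*27) = -8 + (-100 - 27) = -8 - 127 = -135)
Q = 136 (Q = 2 - (-135 + (1*1)*1) = 2 - (-135 + 1*1) = 2 - (-135 + 1) = 2 - 1*(-134) = 2 + 134 = 136)
Q/273 + 58/239 = 136/273 + 58/239 = 48338/65247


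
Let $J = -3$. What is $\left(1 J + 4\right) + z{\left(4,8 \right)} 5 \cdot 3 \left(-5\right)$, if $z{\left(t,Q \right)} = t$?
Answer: $-299$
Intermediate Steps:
$\left(1 J + 4\right) + z{\left(4,8 \right)} 5 \cdot 3 \left(-5\right) = \left(1 \left(-3\right) + 4\right) + 4 \cdot 5 \cdot 3 \left(-5\right) = \left(-3 + 4\right) + 4 \cdot 15 \left(-5\right) = 1 + 4 \left(-75\right) = 1 - 300 = -299$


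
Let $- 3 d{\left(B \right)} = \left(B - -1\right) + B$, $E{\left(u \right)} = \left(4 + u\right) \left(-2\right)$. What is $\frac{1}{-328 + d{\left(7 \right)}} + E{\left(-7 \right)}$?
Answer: $\frac{1997}{333} \approx 5.997$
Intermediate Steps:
$E{\left(u \right)} = -8 - 2 u$
$d{\left(B \right)} = - \frac{1}{3} - \frac{2 B}{3}$ ($d{\left(B \right)} = - \frac{\left(B - -1\right) + B}{3} = - \frac{\left(B + 1\right) + B}{3} = - \frac{\left(1 + B\right) + B}{3} = - \frac{1 + 2 B}{3} = - \frac{1}{3} - \frac{2 B}{3}$)
$\frac{1}{-328 + d{\left(7 \right)}} + E{\left(-7 \right)} = \frac{1}{-328 - 5} - -6 = \frac{1}{-328 - 5} + \left(-8 + 14\right) = \frac{1}{-328 - 5} + 6 = \frac{1}{-333} + 6 = - \frac{1}{333} + 6 = \frac{1997}{333}$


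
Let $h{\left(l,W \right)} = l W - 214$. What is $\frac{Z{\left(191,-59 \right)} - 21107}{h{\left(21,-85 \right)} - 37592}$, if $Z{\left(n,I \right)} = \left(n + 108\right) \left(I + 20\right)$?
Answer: $\frac{32768}{39591} \approx 0.82766$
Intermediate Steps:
$Z{\left(n,I \right)} = \left(20 + I\right) \left(108 + n\right)$ ($Z{\left(n,I \right)} = \left(108 + n\right) \left(20 + I\right) = \left(20 + I\right) \left(108 + n\right)$)
$h{\left(l,W \right)} = -214 + W l$ ($h{\left(l,W \right)} = W l - 214 = -214 + W l$)
$\frac{Z{\left(191,-59 \right)} - 21107}{h{\left(21,-85 \right)} - 37592} = \frac{\left(2160 + 20 \cdot 191 + 108 \left(-59\right) - 11269\right) - 21107}{\left(-214 - 1785\right) - 37592} = \frac{\left(2160 + 3820 - 6372 - 11269\right) - 21107}{\left(-214 - 1785\right) - 37592} = \frac{-11661 - 21107}{-1999 - 37592} = - \frac{32768}{-39591} = \left(-32768\right) \left(- \frac{1}{39591}\right) = \frac{32768}{39591}$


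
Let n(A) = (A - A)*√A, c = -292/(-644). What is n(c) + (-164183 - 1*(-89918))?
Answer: -74265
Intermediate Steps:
c = 73/161 (c = -292*(-1/644) = 73/161 ≈ 0.45342)
n(A) = 0 (n(A) = 0*√A = 0)
n(c) + (-164183 - 1*(-89918)) = 0 + (-164183 - 1*(-89918)) = 0 + (-164183 + 89918) = 0 - 74265 = -74265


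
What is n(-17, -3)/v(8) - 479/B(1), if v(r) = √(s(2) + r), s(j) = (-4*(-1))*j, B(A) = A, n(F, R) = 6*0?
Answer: -479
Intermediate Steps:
n(F, R) = 0
s(j) = 4*j
v(r) = √(8 + r) (v(r) = √(4*2 + r) = √(8 + r))
n(-17, -3)/v(8) - 479/B(1) = 0/(√(8 + 8)) - 479/1 = 0/(√16) - 479*1 = 0/4 - 479 = 0*(¼) - 479 = 0 - 479 = -479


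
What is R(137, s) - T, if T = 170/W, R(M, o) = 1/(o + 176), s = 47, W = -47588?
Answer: 42749/5306062 ≈ 0.0080566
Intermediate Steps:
R(M, o) = 1/(176 + o)
T = -85/23794 (T = 170/(-47588) = 170*(-1/47588) = -85/23794 ≈ -0.0035723)
R(137, s) - T = 1/(176 + 47) - 1*(-85/23794) = 1/223 + 85/23794 = 42749/5306062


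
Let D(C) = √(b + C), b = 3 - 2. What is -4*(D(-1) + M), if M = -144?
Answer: 576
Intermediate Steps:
b = 1
D(C) = √(1 + C)
-4*(D(-1) + M) = -4*(√(1 - 1) - 144) = -4*(√0 - 144) = -4*(0 - 144) = -4*(-144) = 576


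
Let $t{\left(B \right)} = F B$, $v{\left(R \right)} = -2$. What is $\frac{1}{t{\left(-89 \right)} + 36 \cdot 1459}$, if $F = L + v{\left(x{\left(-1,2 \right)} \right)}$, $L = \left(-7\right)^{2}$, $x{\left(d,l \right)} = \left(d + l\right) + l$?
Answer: $\frac{1}{48341} \approx 2.0686 \cdot 10^{-5}$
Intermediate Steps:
$x{\left(d,l \right)} = d + 2 l$
$L = 49$
$F = 47$ ($F = 49 - 2 = 47$)
$t{\left(B \right)} = 47 B$
$\frac{1}{t{\left(-89 \right)} + 36 \cdot 1459} = \frac{1}{47 \left(-89\right) + 36 \cdot 1459} = \frac{1}{-4183 + 52524} = \frac{1}{48341}$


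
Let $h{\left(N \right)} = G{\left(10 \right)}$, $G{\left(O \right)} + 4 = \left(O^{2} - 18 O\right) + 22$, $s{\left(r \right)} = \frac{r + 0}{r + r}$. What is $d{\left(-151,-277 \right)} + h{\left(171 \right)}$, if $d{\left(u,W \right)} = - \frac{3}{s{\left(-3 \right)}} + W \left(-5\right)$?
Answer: $1317$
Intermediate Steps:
$s{\left(r \right)} = \frac{1}{2}$ ($s{\left(r \right)} = \frac{r}{2 r} = r \frac{1}{2 r} = \frac{1}{2}$)
$G{\left(O \right)} = 18 + O^{2} - 18 O$ ($G{\left(O \right)} = -4 + \left(\left(O^{2} - 18 O\right) + 22\right) = -4 + \left(22 + O^{2} - 18 O\right) = 18 + O^{2} - 18 O$)
$h{\left(N \right)} = -62$ ($h{\left(N \right)} = 18 + 10^{2} - 180 = 18 + 100 - 180 = -62$)
$d{\left(u,W \right)} = -6 - 5 W$ ($d{\left(u,W \right)} = - 3 \frac{1}{\frac{1}{2}} + W \left(-5\right) = \left(-3\right) 2 - 5 W = -6 - 5 W$)
$d{\left(-151,-277 \right)} + h{\left(171 \right)} = \left(-6 - -1385\right) - 62 = \left(-6 + 1385\right) - 62 = 1379 - 62 = 1317$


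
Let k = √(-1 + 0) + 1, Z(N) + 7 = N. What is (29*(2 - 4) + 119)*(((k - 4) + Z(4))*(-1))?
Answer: 366 - 61*I ≈ 366.0 - 61.0*I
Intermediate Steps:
Z(N) = -7 + N
k = 1 + I (k = √(-1) + 1 = I + 1 = 1 + I ≈ 1.0 + 1.0*I)
(29*(2 - 4) + 119)*(((k - 4) + Z(4))*(-1)) = (29*(2 - 4) + 119)*((((1 + I) - 4) + (-7 + 4))*(-1)) = (29*(-2) + 119)*(((-3 + I) - 3)*(-1)) = (-58 + 119)*((-6 + I)*(-1)) = 61*(6 - I) = 366 - 61*I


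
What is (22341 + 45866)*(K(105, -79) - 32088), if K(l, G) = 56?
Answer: -2184806624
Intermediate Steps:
(22341 + 45866)*(K(105, -79) - 32088) = (22341 + 45866)*(56 - 32088) = 68207*(-32032) = -2184806624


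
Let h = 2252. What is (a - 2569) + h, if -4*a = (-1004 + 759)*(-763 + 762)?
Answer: -1513/4 ≈ -378.25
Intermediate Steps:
a = -245/4 (a = -(-1004 + 759)*(-763 + 762)/4 = -(-245)*(-1)/4 = -¼*245 = -245/4 ≈ -61.250)
(a - 2569) + h = (-245/4 - 2569) + 2252 = -10521/4 + 2252 = -1513/4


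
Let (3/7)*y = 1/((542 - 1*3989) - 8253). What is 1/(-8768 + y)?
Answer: -35100/307756807 ≈ -0.00011405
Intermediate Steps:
y = -7/35100 (y = 7/(3*((542 - 1*3989) - 8253)) = 7/(3*((542 - 3989) - 8253)) = 7/(3*(-3447 - 8253)) = (7/3)/(-11700) = (7/3)*(-1/11700) = -7/35100 ≈ -0.00019943)
1/(-8768 + y) = 1/(-8768 - 7/35100) = 1/(-307756807/35100) = -35100/307756807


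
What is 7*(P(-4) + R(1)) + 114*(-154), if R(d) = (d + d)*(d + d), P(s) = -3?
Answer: -17549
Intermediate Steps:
R(d) = 4*d**2 (R(d) = (2*d)*(2*d) = 4*d**2)
7*(P(-4) + R(1)) + 114*(-154) = 7*(-3 + 4*1**2) + 114*(-154) = 7*(-3 + 4*1) - 17556 = 7*(-3 + 4) - 17556 = 7*1 - 17556 = 7 - 17556 = -17549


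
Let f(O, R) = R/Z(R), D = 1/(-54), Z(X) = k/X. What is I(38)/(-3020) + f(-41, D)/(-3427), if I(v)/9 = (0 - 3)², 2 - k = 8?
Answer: -1214164783/45268887960 ≈ -0.026821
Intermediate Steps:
k = -6 (k = 2 - 1*8 = 2 - 8 = -6)
Z(X) = -6/X
D = -1/54 ≈ -0.018519
f(O, R) = -R²/6 (f(O, R) = R/((-6/R)) = R*(-R/6) = -R²/6)
I(v) = 81 (I(v) = 9*(0 - 3)² = 9*(-3)² = 9*9 = 81)
I(38)/(-3020) + f(-41, D)/(-3427) = 81/(-3020) - (-1/54)²/6/(-3427) = 81*(-1/3020) - ⅙*1/2916*(-1/3427) = -81/3020 - 1/17496*(-1/3427) = -81/3020 + 1/59958792 = -1214164783/45268887960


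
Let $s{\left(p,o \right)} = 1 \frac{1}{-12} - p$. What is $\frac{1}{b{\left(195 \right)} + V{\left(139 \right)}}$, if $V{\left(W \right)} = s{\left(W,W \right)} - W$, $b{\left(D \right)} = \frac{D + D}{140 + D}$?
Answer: $- \frac{804}{222643} \approx -0.0036112$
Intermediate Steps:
$b{\left(D \right)} = \frac{2 D}{140 + D}$
$s{\left(p,o \right)} = - \frac{1}{12} - p$ ($s{\left(p,o \right)} = 1 \left(- \frac{1}{12}\right) - p = - \frac{1}{12} - p$)
$V{\left(W \right)} = - \frac{1}{12} - 2 W$ ($V{\left(W \right)} = \left(- \frac{1}{12} - W\right) - W = - \frac{1}{12} - 2 W$)
$\frac{1}{b{\left(195 \right)} + V{\left(139 \right)}} = \frac{1}{2 \cdot 195 \frac{1}{140 + 195} - \frac{3337}{12}} = \frac{1}{2 \cdot 195 \cdot \frac{1}{335} - \frac{3337}{12}} = \frac{1}{\frac{78}{67} - \frac{3337}{12}} = \frac{1}{- \frac{222643}{804}} = - \frac{804}{222643}$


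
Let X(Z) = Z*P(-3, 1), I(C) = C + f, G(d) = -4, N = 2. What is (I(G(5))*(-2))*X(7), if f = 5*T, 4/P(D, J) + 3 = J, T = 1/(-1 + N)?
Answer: 28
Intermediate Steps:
T = 1 (T = 1/(-1 + 2) = 1/1 = 1)
P(D, J) = 4/(-3 + J)
f = 5 (f = 5*1 = 5)
I(C) = 5 + C (I(C) = C + 5 = 5 + C)
X(Z) = -2*Z (X(Z) = Z*(4/(-3 + 1)) = Z*(4/(-2)) = Z*(4*(-½)) = Z*(-2) = -2*Z)
(I(G(5))*(-2))*X(7) = ((5 - 4)*(-2))*(-2*7) = (1*(-2))*(-14) = -2*(-14) = 28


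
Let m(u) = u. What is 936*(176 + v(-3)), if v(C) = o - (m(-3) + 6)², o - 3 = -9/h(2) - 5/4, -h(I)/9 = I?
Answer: 158418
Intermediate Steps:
h(I) = -9*I
o = 9/4 (o = 3 + (-9/((-9*2)) - 5/4) = 3 + (-9/(-18) - 5*¼) = 3 + (-9*(-1/18) - 5/4) = 3 + (½ - 5/4) = 3 - ¾ = 9/4 ≈ 2.2500)
v(C) = -27/4 (v(C) = 9/4 - (-3 + 6)² = 9/4 - 1*3² = 9/4 - 1*9 = 9/4 - 9 = -27/4)
936*(176 + v(-3)) = 936*(176 - 27/4) = 936*(677/4) = 158418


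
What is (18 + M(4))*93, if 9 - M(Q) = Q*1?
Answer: 2139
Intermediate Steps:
M(Q) = 9 - Q
(18 + M(4))*93 = (18 + (9 - 1*4))*93 = (18 + (9 - 4))*93 = (18 + 5)*93 = 23*93 = 2139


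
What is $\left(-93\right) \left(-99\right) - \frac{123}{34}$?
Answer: $\frac{312915}{34} \approx 9203.4$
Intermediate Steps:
$\left(-93\right) \left(-99\right) - \frac{123}{34} = 9207 - \frac{123}{34} = \frac{312915}{34}$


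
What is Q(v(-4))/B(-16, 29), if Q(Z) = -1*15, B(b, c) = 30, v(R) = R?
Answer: -1/2 ≈ -0.50000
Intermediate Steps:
Q(Z) = -15
Q(v(-4))/B(-16, 29) = -15/30 = -15*1/30 = -1/2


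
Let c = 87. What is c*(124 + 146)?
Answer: 23490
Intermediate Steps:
c*(124 + 146) = 87*(124 + 146) = 87*270 = 23490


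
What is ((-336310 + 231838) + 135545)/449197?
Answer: 4439/64171 ≈ 0.069175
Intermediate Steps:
((-336310 + 231838) + 135545)/449197 = (-104472 + 135545)*(1/449197) = 31073*(1/449197) = 4439/64171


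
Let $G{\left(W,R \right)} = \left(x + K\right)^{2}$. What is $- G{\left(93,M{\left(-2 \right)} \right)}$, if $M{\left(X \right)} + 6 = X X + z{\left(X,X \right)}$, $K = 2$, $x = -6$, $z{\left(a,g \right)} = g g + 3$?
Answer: $-16$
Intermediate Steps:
$z{\left(a,g \right)} = 3 + g^{2}$ ($z{\left(a,g \right)} = g^{2} + 3 = 3 + g^{2}$)
$M{\left(X \right)} = -3 + 2 X^{2}$ ($M{\left(X \right)} = -6 + \left(X X + \left(3 + X^{2}\right)\right) = -6 + \left(X^{2} + \left(3 + X^{2}\right)\right) = -6 + \left(3 + 2 X^{2}\right) = -3 + 2 X^{2}$)
$G{\left(W,R \right)} = 16$ ($G{\left(W,R \right)} = \left(-6 + 2\right)^{2} = \left(-4\right)^{2} = 16$)
$- G{\left(93,M{\left(-2 \right)} \right)} = \left(-1\right) 16 = -16$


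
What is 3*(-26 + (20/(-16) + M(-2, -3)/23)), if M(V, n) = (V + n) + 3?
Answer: -7545/92 ≈ -82.011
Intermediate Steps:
M(V, n) = 3 + V + n
3*(-26 + (20/(-16) + M(-2, -3)/23)) = 3*(-26 + (20/(-16) + (3 - 2 - 3)/23)) = 3*(-26 + (20*(-1/16) - 2*1/23)) = 3*(-26 + (-5/4 - 2/23)) = 3*(-26 - 123/92) = 3*(-2515/92) = -7545/92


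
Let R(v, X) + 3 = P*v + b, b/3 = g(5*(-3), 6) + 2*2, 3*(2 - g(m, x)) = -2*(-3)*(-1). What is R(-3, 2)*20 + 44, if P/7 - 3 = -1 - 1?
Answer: 44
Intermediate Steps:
g(m, x) = 4 (g(m, x) = 2 - (-2*(-3))*(-1)/3 = 2 - 2*(-1) = 2 - 1/3*(-6) = 2 + 2 = 4)
b = 24 (b = 3*(4 + 2*2) = 3*(4 + 4) = 3*8 = 24)
P = 7 (P = 21 + 7*(-1 - 1) = 21 + 7*(-2) = 21 - 14 = 7)
R(v, X) = 21 + 7*v (R(v, X) = -3 + (7*v + 24) = -3 + (24 + 7*v) = 21 + 7*v)
R(-3, 2)*20 + 44 = (21 + 7*(-3))*20 + 44 = (21 - 21)*20 + 44 = 0*20 + 44 = 0 + 44 = 44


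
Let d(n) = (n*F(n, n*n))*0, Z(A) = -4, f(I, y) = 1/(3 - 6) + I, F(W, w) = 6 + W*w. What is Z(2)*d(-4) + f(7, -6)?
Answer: 20/3 ≈ 6.6667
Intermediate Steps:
f(I, y) = -⅓ + I (f(I, y) = 1/(-3) + I = -⅓ + I)
d(n) = 0 (d(n) = (n*(6 + n*(n*n)))*0 = (n*(6 + n*n²))*0 = (n*(6 + n³))*0 = 0)
Z(2)*d(-4) + f(7, -6) = -4*0 + (-⅓ + 7) = 0 + 20/3 = 20/3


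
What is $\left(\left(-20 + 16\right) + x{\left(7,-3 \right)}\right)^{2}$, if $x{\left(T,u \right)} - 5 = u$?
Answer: $4$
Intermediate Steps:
$x{\left(T,u \right)} = 5 + u$
$\left(\left(-20 + 16\right) + x{\left(7,-3 \right)}\right)^{2} = \left(\left(-20 + 16\right) + \left(5 - 3\right)\right)^{2} = \left(-4 + 2\right)^{2} = \left(-2\right)^{2} = 4$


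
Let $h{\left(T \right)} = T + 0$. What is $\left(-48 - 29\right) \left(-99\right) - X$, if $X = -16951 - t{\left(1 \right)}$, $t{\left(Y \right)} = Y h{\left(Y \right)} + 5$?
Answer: $24580$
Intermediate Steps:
$h{\left(T \right)} = T$
$t{\left(Y \right)} = 5 + Y^{2}$ ($t{\left(Y \right)} = Y Y + 5 = Y^{2} + 5 = 5 + Y^{2}$)
$X = -16957$ ($X = -16951 - \left(5 + 1^{2}\right) = -16951 - \left(5 + 1\right) = -16951 - 6 = -16957$)
$\left(-48 - 29\right) \left(-99\right) - X = \left(-48 - 29\right) \left(-99\right) - -16957 = \left(-77\right) \left(-99\right) + 16957 = 7623 + 16957 = 24580$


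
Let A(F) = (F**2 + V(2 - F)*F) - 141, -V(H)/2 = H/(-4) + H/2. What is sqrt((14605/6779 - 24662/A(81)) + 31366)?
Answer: sqrt(4409246284701689145)/11856471 ≈ 177.10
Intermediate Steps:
V(H) = -H/2 (V(H) = -2*(H/(-4) + H/2) = -2*(H*(-1/4) + H*(1/2)) = -2*(-H/4 + H/2) = -H/2)
A(F) = -141 + F**2 + F*(-1 + F/2) (A(F) = (F**2 + (-(2 - F)/2)*F) - 141 = (F**2 + (-1 + F/2)*F) - 141 = (F**2 + F*(-1 + F/2)) - 141 = -141 + F**2 + F*(-1 + F/2))
sqrt((14605/6779 - 24662/A(81)) + 31366) = sqrt((14605/6779 - 24662/(-141 - 1*81 + (3/2)*81**2)) + 31366) = sqrt((14605*(1/6779) - 24662/(-141 - 81 + (3/2)*6561)) + 31366) = sqrt((14605/6779 - 24662/(-141 - 81 + 19683/2)) + 31366) = sqrt((14605/6779 - 24662/19239/2) + 31366) = sqrt((14605/6779 - 24662*2/19239) + 31366) = sqrt((14605/6779 - 4484/1749) + 31366) = sqrt(-4852891/11856471 + 31366) = sqrt(371885216495/11856471) = sqrt(4409246284701689145)/11856471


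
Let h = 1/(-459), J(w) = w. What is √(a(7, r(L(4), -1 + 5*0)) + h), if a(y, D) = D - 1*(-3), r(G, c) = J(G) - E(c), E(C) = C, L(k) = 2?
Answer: √140403/153 ≈ 2.4490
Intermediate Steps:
r(G, c) = G - c
a(y, D) = 3 + D (a(y, D) = D + 3 = 3 + D)
h = -1/459 ≈ -0.0021787
√(a(7, r(L(4), -1 + 5*0)) + h) = √((3 + (2 - (-1 + 5*0))) - 1/459) = √((3 + (2 - (-1 + 0))) - 1/459) = √((3 + (2 - 1*(-1))) - 1/459) = √((3 + (2 + 1)) - 1/459) = √((3 + 3) - 1/459) = √(6 - 1/459) = √(2753/459) = √140403/153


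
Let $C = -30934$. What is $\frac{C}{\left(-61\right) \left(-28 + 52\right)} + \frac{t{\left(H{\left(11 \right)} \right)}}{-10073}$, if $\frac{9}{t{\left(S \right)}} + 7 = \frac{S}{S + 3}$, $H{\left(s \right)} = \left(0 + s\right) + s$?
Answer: $\frac{2648602847}{125348412} \approx 21.13$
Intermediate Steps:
$H{\left(s \right)} = 2 s$ ($H{\left(s \right)} = s + s = 2 s$)
$t{\left(S \right)} = \frac{9}{-7 + \frac{S}{3 + S}}$ ($t{\left(S \right)} = \frac{9}{-7 + \frac{S}{S + 3}} = \frac{9}{-7 + \frac{S}{3 + S}}$)
$\frac{C}{\left(-61\right) \left(-28 + 52\right)} + \frac{t{\left(H{\left(11 \right)} \right)}}{-10073} = - \frac{30934}{\left(-61\right) \left(-28 + 52\right)} + \frac{3 \frac{1}{7 + 2 \cdot 2 \cdot 11} \left(-3 - 2 \cdot 11\right)}{-10073} = - \frac{30934}{\left(-61\right) 24} + \frac{3 \left(-3 - 22\right)}{7 + 2 \cdot 22} \left(- \frac{1}{10073}\right) = - \frac{30934}{-1464} + \frac{3 \left(-3 - 22\right)}{7 + 44} \left(- \frac{1}{10073}\right) = \left(-30934\right) \left(- \frac{1}{1464}\right) + 3 \cdot \frac{1}{51} \left(-25\right) \left(- \frac{1}{10073}\right) = \frac{15467}{732} + 3 \cdot \frac{1}{51} \left(-25\right) \left(- \frac{1}{10073}\right) = \frac{15467}{732} - - \frac{25}{171241} = \frac{15467}{732} + \frac{25}{171241} = \frac{2648602847}{125348412}$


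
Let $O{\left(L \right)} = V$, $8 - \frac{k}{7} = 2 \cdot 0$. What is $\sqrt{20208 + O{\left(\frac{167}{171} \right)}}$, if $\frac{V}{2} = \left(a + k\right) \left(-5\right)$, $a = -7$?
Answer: $\sqrt{19718} \approx 140.42$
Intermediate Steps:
$k = 56$ ($k = 56 - 7 \cdot 2 \cdot 0 = 56 - 0 = 56 + 0 = 56$)
$V = -490$ ($V = 2 \left(-7 + 56\right) \left(-5\right) = 2 \cdot 49 \left(-5\right) = 2 \left(-245\right) = -490$)
$O{\left(L \right)} = -490$
$\sqrt{20208 + O{\left(\frac{167}{171} \right)}} = \sqrt{20208 - 490} = \sqrt{19718}$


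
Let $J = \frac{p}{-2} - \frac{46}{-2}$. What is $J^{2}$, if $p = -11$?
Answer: $\frac{3249}{4} \approx 812.25$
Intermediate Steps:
$J = \frac{57}{2}$ ($J = - \frac{11}{-2} - \frac{46}{-2} = \left(-11\right) \left(- \frac{1}{2}\right) - -23 = \frac{11}{2} + 23 = \frac{57}{2} \approx 28.5$)
$J^{2} = \left(\frac{57}{2}\right)^{2} = \frac{3249}{4}$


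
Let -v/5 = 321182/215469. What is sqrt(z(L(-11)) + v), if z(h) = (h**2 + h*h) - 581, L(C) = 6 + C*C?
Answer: sqrt(163368729941423)/71823 ≈ 177.96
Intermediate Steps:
v = -1605910/215469 ≈ -7.4531
L(C) = 6 + C**2
z(h) = -581 + 2*h**2 (z(h) = (h**2 + h**2) - 581 = 2*h**2 - 581 = -581 + 2*h**2)
sqrt(z(L(-11)) + v) = sqrt((-581 + 2*(6 + (-11)**2)**2) - 1605910/215469) = sqrt((-581 + 2*(6 + 121)**2) - 1605910/215469) = sqrt((-581 + 2*127**2) - 1605910/215469) = sqrt((-581 + 2*16129) - 1605910/215469) = sqrt((-581 + 32258) - 1605910/215469) = sqrt(31677 - 1605910/215469) = sqrt(6823805603/215469) = sqrt(163368729941423)/71823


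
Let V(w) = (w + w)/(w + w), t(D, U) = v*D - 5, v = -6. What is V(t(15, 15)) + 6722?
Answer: 6723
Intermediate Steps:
t(D, U) = -5 - 6*D (t(D, U) = -6*D - 5 = -5 - 6*D)
V(w) = 1 (V(w) = (2*w)/((2*w)) = (2*w)*(1/(2*w)) = 1)
V(t(15, 15)) + 6722 = 1 + 6722 = 6723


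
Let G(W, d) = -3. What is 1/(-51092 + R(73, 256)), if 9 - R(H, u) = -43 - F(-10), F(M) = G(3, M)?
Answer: -1/51043 ≈ -1.9591e-5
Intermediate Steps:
F(M) = -3
R(H, u) = 49 (R(H, u) = 9 - (-43 - 1*(-3)) = 9 - (-43 + 3) = 9 - 1*(-40) = 9 + 40 = 49)
1/(-51092 + R(73, 256)) = 1/(-51092 + 49) = 1/(-51043) = -1/51043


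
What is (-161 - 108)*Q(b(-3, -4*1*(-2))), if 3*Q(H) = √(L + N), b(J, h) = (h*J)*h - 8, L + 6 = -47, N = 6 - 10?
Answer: -269*I*√57/3 ≈ -676.97*I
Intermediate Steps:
N = -4
L = -53 (L = -6 - 47 = -53)
b(J, h) = -8 + J*h² (b(J, h) = (J*h)*h - 8 = J*h² - 8 = -8 + J*h²)
Q(H) = I*√57/3 (Q(H) = √(-53 - 4)/3 = √(-57)/3 = (I*√57)/3 = I*√57/3)
(-161 - 108)*Q(b(-3, -4*1*(-2))) = (-161 - 108)*(I*√57/3) = -269*I*√57/3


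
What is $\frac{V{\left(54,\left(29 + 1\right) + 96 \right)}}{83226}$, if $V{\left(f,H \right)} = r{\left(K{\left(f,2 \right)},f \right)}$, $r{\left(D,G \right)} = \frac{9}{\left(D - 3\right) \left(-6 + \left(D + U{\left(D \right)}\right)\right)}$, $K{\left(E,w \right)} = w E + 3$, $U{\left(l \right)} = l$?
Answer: $\frac{1}{215721792} \approx 4.6356 \cdot 10^{-9}$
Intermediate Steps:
$K{\left(E,w \right)} = 3 + E w$ ($K{\left(E,w \right)} = E w + 3 = 3 + E w$)
$r{\left(D,G \right)} = \frac{9}{\left(-6 + 2 D\right) \left(-3 + D\right)}$ ($r{\left(D,G \right)} = \frac{9}{\left(D - 3\right) \left(-6 + \left(D + D\right)\right)} = \frac{9}{\left(-3 + D\right) \left(-6 + 2 D\right)} = \frac{9}{\left(-6 + 2 D\right) \left(-3 + D\right)}$)
$V{\left(f,H \right)} = \frac{9}{2 \left(-9 + \left(3 + 2 f\right)^{2} - 12 f\right)}$ ($V{\left(f,H \right)} = \frac{9}{2 \left(9 + \left(3 + f 2\right)^{2} - 6 \left(3 + f 2\right)\right)} = \frac{9}{2 \left(9 + \left(3 + 2 f\right)^{2} - 6 \left(3 + 2 f\right)\right)} = \frac{9}{2 \left(9 + \left(3 + 2 f\right)^{2} - \left(18 + 12 f\right)\right)} = \frac{9}{2 \left(-9 + \left(3 + 2 f\right)^{2} - 12 f\right)}$)
$\frac{V{\left(54,\left(29 + 1\right) + 96 \right)}}{83226} = \frac{\frac{9}{8} \cdot \frac{1}{2916}}{83226} = \frac{9}{8} \cdot \frac{1}{2916} \cdot \frac{1}{83226} = \frac{1}{2592} \cdot \frac{1}{83226} = \frac{1}{215721792}$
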